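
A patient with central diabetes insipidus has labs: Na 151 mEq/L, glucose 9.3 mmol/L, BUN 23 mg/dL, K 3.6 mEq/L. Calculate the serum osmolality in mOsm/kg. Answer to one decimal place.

319.5 mOsm/kg

Calculated osmolality = 2·Na + glucose + BUN/2.8
= 2·151 + 9.3 + 23/2.8
= 302 + 9.30 + 8.21
= 319.51 mOsm/kg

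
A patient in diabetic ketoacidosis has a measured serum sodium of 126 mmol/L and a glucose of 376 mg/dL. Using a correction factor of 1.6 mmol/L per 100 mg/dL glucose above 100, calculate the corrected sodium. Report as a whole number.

Corrected Na = measured Na + 1.6 · (glucose − 100)/100
= 126 + 1.6 · (376 − 100)/100
= 126 + 4.4
= 130.4 mmol/L

130 mmol/L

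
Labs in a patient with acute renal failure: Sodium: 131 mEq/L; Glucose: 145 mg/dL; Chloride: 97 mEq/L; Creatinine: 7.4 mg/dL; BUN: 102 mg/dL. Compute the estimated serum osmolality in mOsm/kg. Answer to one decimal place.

306.5 mOsm/kg

Calculated osmolality = 2·Na + glucose/18 + BUN/2.8
= 2·131 + 145/18 + 102/2.8
= 262 + 8.06 + 36.43
= 306.49 mOsm/kg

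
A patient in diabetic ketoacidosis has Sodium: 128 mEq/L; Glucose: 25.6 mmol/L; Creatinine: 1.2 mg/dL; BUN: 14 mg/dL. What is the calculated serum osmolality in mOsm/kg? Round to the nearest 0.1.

Calculated osmolality = 2·Na + glucose + BUN/2.8
= 2·128 + 25.6 + 14/2.8
= 256 + 25.60 + 5
= 286.6 mOsm/kg

286.6 mOsm/kg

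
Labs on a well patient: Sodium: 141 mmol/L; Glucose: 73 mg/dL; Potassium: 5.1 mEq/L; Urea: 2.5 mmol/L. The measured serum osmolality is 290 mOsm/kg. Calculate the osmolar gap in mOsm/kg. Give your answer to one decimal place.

1.4 mOsm/kg

Calculated osmolality = 2·Na + glucose/18 + urea
= 2·141 + 73/18 + 2.5
= 282 + 4.06 + 2.50
= 288.56 mOsm/kg ≈ 288.6 mOsm/kg
Osmolar gap = measured − calculated = 290 − 288.6 = 1.4 mOsm/kg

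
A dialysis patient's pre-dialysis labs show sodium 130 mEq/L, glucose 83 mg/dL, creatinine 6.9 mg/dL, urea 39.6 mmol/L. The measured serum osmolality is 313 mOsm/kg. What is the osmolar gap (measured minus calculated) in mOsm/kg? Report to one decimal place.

8.8 mOsm/kg

Calculated osmolality = 2·Na + glucose/18 + urea
= 2·130 + 83/18 + 39.6
= 260 + 4.61 + 39.60
= 304.21 mOsm/kg ≈ 304.2 mOsm/kg
Osmolar gap = measured − calculated = 313 − 304.2 = 8.8 mOsm/kg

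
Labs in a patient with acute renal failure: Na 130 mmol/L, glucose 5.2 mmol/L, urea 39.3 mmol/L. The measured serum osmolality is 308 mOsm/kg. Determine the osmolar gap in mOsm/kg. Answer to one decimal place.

Calculated osmolality = 2·Na + glucose + urea
= 2·130 + 5.2 + 39.3
= 260 + 5.20 + 39.30
= 304.5 mOsm/kg ≈ 304.5 mOsm/kg
Osmolar gap = measured − calculated = 308 − 304.5 = 3.5 mOsm/kg

3.5 mOsm/kg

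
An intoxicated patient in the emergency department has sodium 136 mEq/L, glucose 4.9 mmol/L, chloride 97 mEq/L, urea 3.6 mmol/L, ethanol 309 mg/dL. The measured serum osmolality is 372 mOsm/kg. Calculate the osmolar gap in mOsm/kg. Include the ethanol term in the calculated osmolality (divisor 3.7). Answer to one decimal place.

Calculated osmolality = 2·Na + glucose + urea + ethanol/3.7
= 2·136 + 4.9 + 3.6 + 309/3.7
= 272 + 4.90 + 3.60 + 83.51
= 364.01 mOsm/kg ≈ 364.0 mOsm/kg
Osmolar gap = measured − calculated = 372 − 364.0 = 8.0 mOsm/kg

8.0 mOsm/kg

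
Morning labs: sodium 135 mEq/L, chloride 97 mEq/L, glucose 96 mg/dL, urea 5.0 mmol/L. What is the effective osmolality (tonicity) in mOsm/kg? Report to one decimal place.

275.3 mOsm/kg

Effective osmolality excludes urea (freely permeant across cell membranes):
2·Na + glucose/18
= 2·135 + 96/18
= 270 + 5.33
= 275.33 mOsm/kg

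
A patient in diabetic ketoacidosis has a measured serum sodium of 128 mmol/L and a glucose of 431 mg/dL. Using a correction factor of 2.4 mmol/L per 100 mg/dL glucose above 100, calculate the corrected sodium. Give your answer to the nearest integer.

136 mmol/L

Corrected Na = measured Na + 2.4 · (glucose − 100)/100
= 128 + 2.4 · (431 − 100)/100
= 128 + 7.9
= 135.9 mmol/L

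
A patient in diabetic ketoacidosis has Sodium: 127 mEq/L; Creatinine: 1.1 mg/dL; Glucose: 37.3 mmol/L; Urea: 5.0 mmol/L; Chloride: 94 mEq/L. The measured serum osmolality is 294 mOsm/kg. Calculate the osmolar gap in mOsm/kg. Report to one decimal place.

Calculated osmolality = 2·Na + glucose + urea
= 2·127 + 37.3 + 5
= 254 + 37.30 + 5
= 296.3 mOsm/kg ≈ 296.3 mOsm/kg
Osmolar gap = measured − calculated = 294 − 296.3 = -2.3 mOsm/kg

-2.3 mOsm/kg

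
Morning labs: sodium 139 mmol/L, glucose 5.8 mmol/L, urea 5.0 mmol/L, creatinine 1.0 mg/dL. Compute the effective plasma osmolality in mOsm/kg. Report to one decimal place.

Effective osmolality excludes urea (freely permeant across cell membranes):
2·Na + glucose
= 2·139 + 5.8
= 278 + 5.8
= 283.8 mOsm/kg

283.8 mOsm/kg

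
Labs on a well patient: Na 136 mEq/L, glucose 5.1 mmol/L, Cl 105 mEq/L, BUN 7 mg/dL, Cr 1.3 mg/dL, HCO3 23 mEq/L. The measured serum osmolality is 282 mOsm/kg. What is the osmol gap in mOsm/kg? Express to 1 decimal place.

2.4 mOsm/kg

Calculated osmolality = 2·Na + glucose + BUN/2.8
= 2·136 + 5.1 + 7/2.8
= 272 + 5.10 + 2.50
= 279.6 mOsm/kg ≈ 279.6 mOsm/kg
Osmolar gap = measured − calculated = 282 − 279.6 = 2.4 mOsm/kg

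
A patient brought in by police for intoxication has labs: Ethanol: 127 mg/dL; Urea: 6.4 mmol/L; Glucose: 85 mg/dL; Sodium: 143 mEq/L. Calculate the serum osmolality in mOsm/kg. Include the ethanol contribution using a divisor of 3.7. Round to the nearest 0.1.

331.4 mOsm/kg

Calculated osmolality = 2·Na + glucose/18 + urea + ethanol/3.7
= 2·143 + 85/18 + 6.4 + 127/3.7
= 286 + 4.72 + 6.40 + 34.32
= 331.44 mOsm/kg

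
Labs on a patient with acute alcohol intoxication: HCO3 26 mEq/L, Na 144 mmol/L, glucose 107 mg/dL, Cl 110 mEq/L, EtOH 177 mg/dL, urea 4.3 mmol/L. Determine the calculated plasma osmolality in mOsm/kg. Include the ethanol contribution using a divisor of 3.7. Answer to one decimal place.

Calculated osmolality = 2·Na + glucose/18 + urea + ethanol/3.7
= 2·144 + 107/18 + 4.3 + 177/3.7
= 288 + 5.94 + 4.30 + 47.84
= 346.08 mOsm/kg

346.1 mOsm/kg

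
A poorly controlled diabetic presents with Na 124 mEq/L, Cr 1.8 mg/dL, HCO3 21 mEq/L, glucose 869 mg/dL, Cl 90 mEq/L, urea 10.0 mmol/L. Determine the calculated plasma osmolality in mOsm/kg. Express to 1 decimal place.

306.3 mOsm/kg

Calculated osmolality = 2·Na + glucose/18 + urea
= 2·124 + 869/18 + 10
= 248 + 48.28 + 10
= 306.28 mOsm/kg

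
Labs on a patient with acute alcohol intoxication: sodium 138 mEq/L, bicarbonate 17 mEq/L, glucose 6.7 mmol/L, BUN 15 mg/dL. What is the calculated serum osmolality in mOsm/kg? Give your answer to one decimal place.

288.1 mOsm/kg

Calculated osmolality = 2·Na + glucose + BUN/2.8
= 2·138 + 6.7 + 15/2.8
= 276 + 6.70 + 5.36
= 288.06 mOsm/kg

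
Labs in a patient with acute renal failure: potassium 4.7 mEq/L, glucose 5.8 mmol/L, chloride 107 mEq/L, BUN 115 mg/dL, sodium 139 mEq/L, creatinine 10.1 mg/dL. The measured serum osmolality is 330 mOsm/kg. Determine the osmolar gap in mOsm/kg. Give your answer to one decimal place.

Calculated osmolality = 2·Na + glucose + BUN/2.8
= 2·139 + 5.8 + 115/2.8
= 278 + 5.80 + 41.07
= 324.87 mOsm/kg ≈ 324.9 mOsm/kg
Osmolar gap = measured − calculated = 330 − 324.9 = 5.1 mOsm/kg

5.1 mOsm/kg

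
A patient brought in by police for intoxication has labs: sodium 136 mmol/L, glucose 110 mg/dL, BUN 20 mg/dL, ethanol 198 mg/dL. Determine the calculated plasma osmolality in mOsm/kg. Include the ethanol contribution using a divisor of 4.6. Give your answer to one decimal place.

328.3 mOsm/kg

Calculated osmolality = 2·Na + glucose/18 + BUN/2.8 + ethanol/4.6
= 2·136 + 110/18 + 20/2.8 + 198/4.6
= 272 + 6.11 + 7.14 + 43.04
= 328.29 mOsm/kg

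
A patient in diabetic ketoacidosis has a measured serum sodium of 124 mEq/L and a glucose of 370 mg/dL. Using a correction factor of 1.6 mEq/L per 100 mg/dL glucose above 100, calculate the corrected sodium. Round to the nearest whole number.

128 mEq/L

Corrected Na = measured Na + 1.6 · (glucose − 100)/100
= 124 + 1.6 · (370 − 100)/100
= 124 + 4.3
= 128.3 mEq/L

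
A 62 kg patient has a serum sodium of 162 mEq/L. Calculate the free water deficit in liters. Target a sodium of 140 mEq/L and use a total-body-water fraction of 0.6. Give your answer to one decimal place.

TBW = 0.6 · 62 = 37.2 L
Free water deficit = TBW · (Na/140 − 1)
= 37.2 · (162/140 − 1)
= 37.2 · 0.1571
= 5.84 L

5.8 L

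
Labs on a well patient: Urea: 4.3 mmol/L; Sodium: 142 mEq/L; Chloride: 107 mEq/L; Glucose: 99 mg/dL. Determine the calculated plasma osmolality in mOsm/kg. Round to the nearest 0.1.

293.8 mOsm/kg

Calculated osmolality = 2·Na + glucose/18 + urea
= 2·142 + 99/18 + 4.3
= 284 + 5.50 + 4.30
= 293.8 mOsm/kg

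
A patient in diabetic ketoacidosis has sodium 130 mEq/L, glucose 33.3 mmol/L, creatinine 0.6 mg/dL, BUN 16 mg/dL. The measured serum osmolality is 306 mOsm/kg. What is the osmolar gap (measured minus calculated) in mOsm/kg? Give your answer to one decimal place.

7.0 mOsm/kg

Calculated osmolality = 2·Na + glucose + BUN/2.8
= 2·130 + 33.3 + 16/2.8
= 260 + 33.30 + 5.71
= 299.01 mOsm/kg ≈ 299.0 mOsm/kg
Osmolar gap = measured − calculated = 306 − 299.0 = 7.0 mOsm/kg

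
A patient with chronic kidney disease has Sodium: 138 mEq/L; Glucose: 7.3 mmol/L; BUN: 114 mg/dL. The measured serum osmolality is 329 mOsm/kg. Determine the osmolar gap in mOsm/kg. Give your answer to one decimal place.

Calculated osmolality = 2·Na + glucose + BUN/2.8
= 2·138 + 7.3 + 114/2.8
= 276 + 7.30 + 40.71
= 324.01 mOsm/kg ≈ 324.0 mOsm/kg
Osmolar gap = measured − calculated = 329 − 324.0 = 5.0 mOsm/kg

5.0 mOsm/kg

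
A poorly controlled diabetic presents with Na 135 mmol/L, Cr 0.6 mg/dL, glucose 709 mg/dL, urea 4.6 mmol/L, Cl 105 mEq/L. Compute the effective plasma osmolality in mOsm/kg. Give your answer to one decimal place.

309.4 mOsm/kg

Effective osmolality excludes urea (freely permeant across cell membranes):
2·Na + glucose/18
= 2·135 + 709/18
= 270 + 39.39
= 309.39 mOsm/kg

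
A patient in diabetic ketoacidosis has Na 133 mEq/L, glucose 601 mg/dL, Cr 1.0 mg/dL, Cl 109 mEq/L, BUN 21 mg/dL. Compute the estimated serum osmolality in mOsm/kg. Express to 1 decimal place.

Calculated osmolality = 2·Na + glucose/18 + BUN/2.8
= 2·133 + 601/18 + 21/2.8
= 266 + 33.39 + 7.50
= 306.89 mOsm/kg

306.9 mOsm/kg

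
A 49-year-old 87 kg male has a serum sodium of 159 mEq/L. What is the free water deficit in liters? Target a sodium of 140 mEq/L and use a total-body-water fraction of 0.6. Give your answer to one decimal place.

TBW = 0.6 · 87 = 52.2 L
Free water deficit = TBW · (Na/140 − 1)
= 52.2 · (159/140 − 1)
= 52.2 · 0.1357
= 7.08 L

7.1 L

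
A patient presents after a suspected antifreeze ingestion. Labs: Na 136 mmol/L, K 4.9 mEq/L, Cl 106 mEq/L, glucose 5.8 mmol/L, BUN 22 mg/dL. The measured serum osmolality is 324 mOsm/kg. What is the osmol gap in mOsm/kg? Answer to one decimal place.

Calculated osmolality = 2·Na + glucose + BUN/2.8
= 2·136 + 5.8 + 22/2.8
= 272 + 5.80 + 7.86
= 285.66 mOsm/kg ≈ 285.7 mOsm/kg
Osmolar gap = measured − calculated = 324 − 285.7 = 38.3 mOsm/kg

38.3 mOsm/kg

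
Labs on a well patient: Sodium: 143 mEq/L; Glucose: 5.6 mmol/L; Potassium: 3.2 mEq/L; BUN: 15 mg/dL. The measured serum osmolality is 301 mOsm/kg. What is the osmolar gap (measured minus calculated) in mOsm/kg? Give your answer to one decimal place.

Calculated osmolality = 2·Na + glucose + BUN/2.8
= 2·143 + 5.6 + 15/2.8
= 286 + 5.60 + 5.36
= 296.96 mOsm/kg ≈ 297.0 mOsm/kg
Osmolar gap = measured − calculated = 301 − 297.0 = 4.0 mOsm/kg

4.0 mOsm/kg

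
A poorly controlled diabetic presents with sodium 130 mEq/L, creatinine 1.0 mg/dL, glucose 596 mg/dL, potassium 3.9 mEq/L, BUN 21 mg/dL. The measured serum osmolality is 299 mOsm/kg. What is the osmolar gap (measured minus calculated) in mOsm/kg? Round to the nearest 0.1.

Calculated osmolality = 2·Na + glucose/18 + BUN/2.8
= 2·130 + 596/18 + 21/2.8
= 260 + 33.11 + 7.50
= 300.61 mOsm/kg ≈ 300.6 mOsm/kg
Osmolar gap = measured − calculated = 299 − 300.6 = -1.6 mOsm/kg

-1.6 mOsm/kg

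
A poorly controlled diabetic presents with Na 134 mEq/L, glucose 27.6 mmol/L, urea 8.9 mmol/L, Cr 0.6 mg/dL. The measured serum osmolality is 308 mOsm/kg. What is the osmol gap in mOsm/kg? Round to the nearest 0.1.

Calculated osmolality = 2·Na + glucose + urea
= 2·134 + 27.6 + 8.9
= 268 + 27.60 + 8.90
= 304.5 mOsm/kg ≈ 304.5 mOsm/kg
Osmolar gap = measured − calculated = 308 − 304.5 = 3.5 mOsm/kg

3.5 mOsm/kg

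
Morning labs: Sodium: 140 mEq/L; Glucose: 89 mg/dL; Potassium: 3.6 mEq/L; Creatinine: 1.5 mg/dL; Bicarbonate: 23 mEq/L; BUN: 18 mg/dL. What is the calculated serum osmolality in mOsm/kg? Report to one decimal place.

291.4 mOsm/kg

Calculated osmolality = 2·Na + glucose/18 + BUN/2.8
= 2·140 + 89/18 + 18/2.8
= 280 + 4.94 + 6.43
= 291.37 mOsm/kg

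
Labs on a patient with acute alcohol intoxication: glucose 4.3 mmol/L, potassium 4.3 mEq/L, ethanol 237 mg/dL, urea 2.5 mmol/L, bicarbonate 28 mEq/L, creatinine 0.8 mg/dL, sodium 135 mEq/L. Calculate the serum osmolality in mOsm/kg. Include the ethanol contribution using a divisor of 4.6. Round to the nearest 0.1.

328.3 mOsm/kg

Calculated osmolality = 2·Na + glucose + urea + ethanol/4.6
= 2·135 + 4.3 + 2.5 + 237/4.6
= 270 + 4.30 + 2.50 + 51.52
= 328.32 mOsm/kg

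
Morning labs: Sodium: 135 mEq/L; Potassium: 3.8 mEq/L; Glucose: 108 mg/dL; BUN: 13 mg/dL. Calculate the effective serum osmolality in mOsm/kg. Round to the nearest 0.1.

276.0 mOsm/kg

Effective osmolality excludes urea (freely permeant across cell membranes):
2·Na + glucose/18
= 2·135 + 108/18
= 270 + 6
= 276 mOsm/kg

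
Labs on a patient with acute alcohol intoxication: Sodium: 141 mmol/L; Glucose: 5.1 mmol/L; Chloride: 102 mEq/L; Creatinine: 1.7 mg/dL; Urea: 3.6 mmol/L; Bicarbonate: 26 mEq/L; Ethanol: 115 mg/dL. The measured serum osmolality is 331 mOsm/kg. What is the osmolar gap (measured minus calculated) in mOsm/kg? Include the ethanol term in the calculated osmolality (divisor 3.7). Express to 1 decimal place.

Calculated osmolality = 2·Na + glucose + urea + ethanol/3.7
= 2·141 + 5.1 + 3.6 + 115/3.7
= 282 + 5.10 + 3.60 + 31.08
= 321.78 mOsm/kg ≈ 321.8 mOsm/kg
Osmolar gap = measured − calculated = 331 − 321.8 = 9.2 mOsm/kg

9.2 mOsm/kg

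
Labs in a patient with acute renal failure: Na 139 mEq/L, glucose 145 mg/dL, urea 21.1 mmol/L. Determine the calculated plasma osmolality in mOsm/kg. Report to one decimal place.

307.2 mOsm/kg

Calculated osmolality = 2·Na + glucose/18 + urea
= 2·139 + 145/18 + 21.1
= 278 + 8.06 + 21.10
= 307.16 mOsm/kg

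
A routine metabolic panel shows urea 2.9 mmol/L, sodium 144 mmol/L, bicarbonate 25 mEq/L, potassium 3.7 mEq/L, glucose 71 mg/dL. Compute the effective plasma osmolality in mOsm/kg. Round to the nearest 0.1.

291.9 mOsm/kg

Effective osmolality excludes urea (freely permeant across cell membranes):
2·Na + glucose/18
= 2·144 + 71/18
= 288 + 3.94
= 291.94 mOsm/kg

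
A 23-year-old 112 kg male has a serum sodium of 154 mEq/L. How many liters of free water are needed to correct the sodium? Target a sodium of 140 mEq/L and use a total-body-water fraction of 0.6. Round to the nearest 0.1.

TBW = 0.6 · 112 = 67.2 L
Free water deficit = TBW · (Na/140 − 1)
= 67.2 · (154/140 − 1)
= 67.2 · 0.1
= 6.72 L

6.7 L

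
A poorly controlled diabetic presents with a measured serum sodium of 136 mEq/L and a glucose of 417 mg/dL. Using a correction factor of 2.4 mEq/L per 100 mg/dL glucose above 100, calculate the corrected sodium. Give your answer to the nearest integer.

144 mEq/L

Corrected Na = measured Na + 2.4 · (glucose − 100)/100
= 136 + 2.4 · (417 − 100)/100
= 136 + 7.6
= 143.6 mEq/L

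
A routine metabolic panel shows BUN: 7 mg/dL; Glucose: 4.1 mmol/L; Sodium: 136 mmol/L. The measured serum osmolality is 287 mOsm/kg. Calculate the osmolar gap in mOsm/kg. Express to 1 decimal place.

8.4 mOsm/kg

Calculated osmolality = 2·Na + glucose + BUN/2.8
= 2·136 + 4.1 + 7/2.8
= 272 + 4.10 + 2.50
= 278.6 mOsm/kg ≈ 278.6 mOsm/kg
Osmolar gap = measured − calculated = 287 − 278.6 = 8.4 mOsm/kg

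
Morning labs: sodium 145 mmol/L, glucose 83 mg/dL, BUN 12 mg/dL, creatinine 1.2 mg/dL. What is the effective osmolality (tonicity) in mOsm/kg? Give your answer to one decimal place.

294.6 mOsm/kg

Effective osmolality excludes urea (freely permeant across cell membranes):
2·Na + glucose/18
= 2·145 + 83/18
= 290 + 4.61
= 294.61 mOsm/kg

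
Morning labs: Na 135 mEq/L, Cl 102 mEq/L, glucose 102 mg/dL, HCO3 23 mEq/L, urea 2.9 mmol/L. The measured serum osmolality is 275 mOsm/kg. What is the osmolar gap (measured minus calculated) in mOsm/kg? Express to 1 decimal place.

Calculated osmolality = 2·Na + glucose/18 + urea
= 2·135 + 102/18 + 2.9
= 270 + 5.67 + 2.90
= 278.57 mOsm/kg ≈ 278.6 mOsm/kg
Osmolar gap = measured − calculated = 275 − 278.6 = -3.6 mOsm/kg

-3.6 mOsm/kg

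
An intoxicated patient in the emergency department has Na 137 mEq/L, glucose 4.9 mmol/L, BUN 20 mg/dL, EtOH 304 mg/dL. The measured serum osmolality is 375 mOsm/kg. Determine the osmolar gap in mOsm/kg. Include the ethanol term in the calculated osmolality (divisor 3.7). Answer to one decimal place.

Calculated osmolality = 2·Na + glucose + BUN/2.8 + ethanol/3.7
= 2·137 + 4.9 + 20/2.8 + 304/3.7
= 274 + 4.90 + 7.14 + 82.16
= 368.2 mOsm/kg ≈ 368.2 mOsm/kg
Osmolar gap = measured − calculated = 375 − 368.2 = 6.8 mOsm/kg

6.8 mOsm/kg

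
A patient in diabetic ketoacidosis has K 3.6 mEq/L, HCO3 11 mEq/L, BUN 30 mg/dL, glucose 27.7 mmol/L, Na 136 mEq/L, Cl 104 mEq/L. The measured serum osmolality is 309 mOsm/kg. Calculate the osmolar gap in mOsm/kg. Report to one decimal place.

-1.4 mOsm/kg

Calculated osmolality = 2·Na + glucose + BUN/2.8
= 2·136 + 27.7 + 30/2.8
= 272 + 27.70 + 10.71
= 310.41 mOsm/kg ≈ 310.4 mOsm/kg
Osmolar gap = measured − calculated = 309 − 310.4 = -1.4 mOsm/kg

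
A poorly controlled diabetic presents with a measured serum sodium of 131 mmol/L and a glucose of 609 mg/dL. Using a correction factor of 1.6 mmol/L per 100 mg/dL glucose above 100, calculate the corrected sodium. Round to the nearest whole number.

139 mmol/L

Corrected Na = measured Na + 1.6 · (glucose − 100)/100
= 131 + 1.6 · (609 − 100)/100
= 131 + 8.1
= 139.1 mmol/L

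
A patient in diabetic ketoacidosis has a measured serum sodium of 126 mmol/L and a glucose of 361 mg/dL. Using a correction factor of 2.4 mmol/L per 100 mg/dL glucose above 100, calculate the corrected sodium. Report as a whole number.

Corrected Na = measured Na + 2.4 · (glucose − 100)/100
= 126 + 2.4 · (361 − 100)/100
= 126 + 6.3
= 132.3 mmol/L

132 mmol/L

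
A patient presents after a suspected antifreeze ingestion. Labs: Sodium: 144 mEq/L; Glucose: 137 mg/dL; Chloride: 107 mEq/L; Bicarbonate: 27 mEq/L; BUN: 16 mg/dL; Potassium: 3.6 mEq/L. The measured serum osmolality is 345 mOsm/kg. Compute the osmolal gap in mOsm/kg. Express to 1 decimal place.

43.7 mOsm/kg

Calculated osmolality = 2·Na + glucose/18 + BUN/2.8
= 2·144 + 137/18 + 16/2.8
= 288 + 7.61 + 5.71
= 301.32 mOsm/kg ≈ 301.3 mOsm/kg
Osmolar gap = measured − calculated = 345 − 301.3 = 43.7 mOsm/kg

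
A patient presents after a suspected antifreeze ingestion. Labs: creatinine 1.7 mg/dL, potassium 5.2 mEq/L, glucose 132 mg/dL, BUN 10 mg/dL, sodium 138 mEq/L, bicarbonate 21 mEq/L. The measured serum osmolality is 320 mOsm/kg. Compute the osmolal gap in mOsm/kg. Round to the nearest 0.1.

Calculated osmolality = 2·Na + glucose/18 + BUN/2.8
= 2·138 + 132/18 + 10/2.8
= 276 + 7.33 + 3.57
= 286.9 mOsm/kg ≈ 286.9 mOsm/kg
Osmolar gap = measured − calculated = 320 − 286.9 = 33.1 mOsm/kg

33.1 mOsm/kg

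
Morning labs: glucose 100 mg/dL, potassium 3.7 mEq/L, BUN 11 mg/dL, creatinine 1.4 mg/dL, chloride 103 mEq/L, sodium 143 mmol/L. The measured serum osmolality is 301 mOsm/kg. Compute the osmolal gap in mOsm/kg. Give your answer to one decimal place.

Calculated osmolality = 2·Na + glucose/18 + BUN/2.8
= 2·143 + 100/18 + 11/2.8
= 286 + 5.56 + 3.93
= 295.49 mOsm/kg ≈ 295.5 mOsm/kg
Osmolar gap = measured − calculated = 301 − 295.5 = 5.5 mOsm/kg

5.5 mOsm/kg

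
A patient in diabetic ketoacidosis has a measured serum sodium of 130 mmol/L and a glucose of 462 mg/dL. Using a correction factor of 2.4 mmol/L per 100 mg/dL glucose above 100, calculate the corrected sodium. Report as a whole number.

Corrected Na = measured Na + 2.4 · (glucose − 100)/100
= 130 + 2.4 · (462 − 100)/100
= 130 + 8.7
= 138.7 mmol/L

139 mmol/L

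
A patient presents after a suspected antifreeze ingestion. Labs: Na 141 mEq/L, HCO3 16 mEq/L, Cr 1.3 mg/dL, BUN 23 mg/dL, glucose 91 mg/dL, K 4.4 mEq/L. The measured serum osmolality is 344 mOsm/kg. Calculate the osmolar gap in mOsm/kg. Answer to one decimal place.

48.7 mOsm/kg

Calculated osmolality = 2·Na + glucose/18 + BUN/2.8
= 2·141 + 91/18 + 23/2.8
= 282 + 5.06 + 8.21
= 295.27 mOsm/kg ≈ 295.3 mOsm/kg
Osmolar gap = measured − calculated = 344 − 295.3 = 48.7 mOsm/kg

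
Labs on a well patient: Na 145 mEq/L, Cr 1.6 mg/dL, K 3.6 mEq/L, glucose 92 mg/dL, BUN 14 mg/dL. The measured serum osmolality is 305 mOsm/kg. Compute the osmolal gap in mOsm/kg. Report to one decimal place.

Calculated osmolality = 2·Na + glucose/18 + BUN/2.8
= 2·145 + 92/18 + 14/2.8
= 290 + 5.11 + 5
= 300.11 mOsm/kg ≈ 300.1 mOsm/kg
Osmolar gap = measured − calculated = 305 − 300.1 = 4.9 mOsm/kg

4.9 mOsm/kg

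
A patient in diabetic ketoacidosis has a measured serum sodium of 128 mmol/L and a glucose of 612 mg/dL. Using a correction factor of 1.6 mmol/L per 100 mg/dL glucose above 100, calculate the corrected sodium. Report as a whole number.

136 mmol/L

Corrected Na = measured Na + 1.6 · (glucose − 100)/100
= 128 + 1.6 · (612 − 100)/100
= 128 + 8.2
= 136.2 mmol/L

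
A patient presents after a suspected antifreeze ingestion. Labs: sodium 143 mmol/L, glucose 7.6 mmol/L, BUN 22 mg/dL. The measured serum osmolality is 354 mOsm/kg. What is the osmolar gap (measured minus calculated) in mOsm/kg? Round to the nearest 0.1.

Calculated osmolality = 2·Na + glucose + BUN/2.8
= 2·143 + 7.6 + 22/2.8
= 286 + 7.60 + 7.86
= 301.46 mOsm/kg ≈ 301.5 mOsm/kg
Osmolar gap = measured − calculated = 354 − 301.5 = 52.5 mOsm/kg

52.5 mOsm/kg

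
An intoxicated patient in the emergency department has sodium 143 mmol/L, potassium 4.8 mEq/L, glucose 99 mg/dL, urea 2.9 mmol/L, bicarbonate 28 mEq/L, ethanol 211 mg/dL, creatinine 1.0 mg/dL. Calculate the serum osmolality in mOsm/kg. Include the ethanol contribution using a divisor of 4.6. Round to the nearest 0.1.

Calculated osmolality = 2·Na + glucose/18 + urea + ethanol/4.6
= 2·143 + 99/18 + 2.9 + 211/4.6
= 286 + 5.50 + 2.90 + 45.87
= 340.27 mOsm/kg

340.3 mOsm/kg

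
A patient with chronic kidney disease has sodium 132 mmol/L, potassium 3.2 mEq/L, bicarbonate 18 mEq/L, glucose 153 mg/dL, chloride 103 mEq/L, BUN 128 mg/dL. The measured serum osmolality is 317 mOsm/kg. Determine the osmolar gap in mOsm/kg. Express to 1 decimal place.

Calculated osmolality = 2·Na + glucose/18 + BUN/2.8
= 2·132 + 153/18 + 128/2.8
= 264 + 8.50 + 45.71
= 318.21 mOsm/kg ≈ 318.2 mOsm/kg
Osmolar gap = measured − calculated = 317 − 318.2 = -1.2 mOsm/kg

-1.2 mOsm/kg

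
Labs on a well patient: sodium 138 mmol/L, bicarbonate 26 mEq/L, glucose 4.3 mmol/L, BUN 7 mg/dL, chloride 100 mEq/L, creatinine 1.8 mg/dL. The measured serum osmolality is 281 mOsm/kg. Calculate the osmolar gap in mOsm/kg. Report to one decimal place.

-1.8 mOsm/kg

Calculated osmolality = 2·Na + glucose + BUN/2.8
= 2·138 + 4.3 + 7/2.8
= 276 + 4.30 + 2.50
= 282.8 mOsm/kg ≈ 282.8 mOsm/kg
Osmolar gap = measured − calculated = 281 − 282.8 = -1.8 mOsm/kg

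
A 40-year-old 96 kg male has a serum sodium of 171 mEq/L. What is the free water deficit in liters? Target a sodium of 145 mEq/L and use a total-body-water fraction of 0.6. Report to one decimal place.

10.3 L

TBW = 0.6 · 96 = 57.6 L
Free water deficit = TBW · (Na/145 − 1)
= 57.6 · (171/145 − 1)
= 57.6 · 0.1793
= 10.33 L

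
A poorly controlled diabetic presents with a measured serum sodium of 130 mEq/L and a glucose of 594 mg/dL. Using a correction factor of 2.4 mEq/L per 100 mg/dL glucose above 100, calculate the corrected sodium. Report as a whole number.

142 mEq/L

Corrected Na = measured Na + 2.4 · (glucose − 100)/100
= 130 + 2.4 · (594 − 100)/100
= 130 + 11.9
= 141.9 mEq/L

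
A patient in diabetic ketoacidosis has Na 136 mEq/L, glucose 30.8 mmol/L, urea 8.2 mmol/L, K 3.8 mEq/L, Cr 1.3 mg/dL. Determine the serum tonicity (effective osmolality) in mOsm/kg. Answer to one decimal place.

Effective osmolality excludes urea (freely permeant across cell membranes):
2·Na + glucose
= 2·136 + 30.8
= 272 + 30.8
= 302.8 mOsm/kg

302.8 mOsm/kg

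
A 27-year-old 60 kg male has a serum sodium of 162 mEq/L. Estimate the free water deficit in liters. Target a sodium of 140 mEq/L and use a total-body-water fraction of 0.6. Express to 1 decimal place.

5.7 L

TBW = 0.6 · 60 = 36 L
Free water deficit = TBW · (Na/140 − 1)
= 36 · (162/140 − 1)
= 36 · 0.1571
= 5.66 L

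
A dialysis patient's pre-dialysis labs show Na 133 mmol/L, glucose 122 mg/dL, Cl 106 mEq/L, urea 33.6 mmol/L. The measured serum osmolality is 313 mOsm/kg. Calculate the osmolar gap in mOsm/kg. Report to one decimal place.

Calculated osmolality = 2·Na + glucose/18 + urea
= 2·133 + 122/18 + 33.6
= 266 + 6.78 + 33.60
= 306.38 mOsm/kg ≈ 306.4 mOsm/kg
Osmolar gap = measured − calculated = 313 − 306.4 = 6.6 mOsm/kg

6.6 mOsm/kg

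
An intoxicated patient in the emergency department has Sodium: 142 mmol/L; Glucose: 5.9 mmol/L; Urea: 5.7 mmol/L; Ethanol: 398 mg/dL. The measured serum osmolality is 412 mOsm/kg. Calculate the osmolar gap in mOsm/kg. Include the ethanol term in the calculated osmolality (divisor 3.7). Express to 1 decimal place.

8.8 mOsm/kg

Calculated osmolality = 2·Na + glucose + urea + ethanol/3.7
= 2·142 + 5.9 + 5.7 + 398/3.7
= 284 + 5.90 + 5.70 + 107.57
= 403.17 mOsm/kg ≈ 403.2 mOsm/kg
Osmolar gap = measured − calculated = 412 − 403.2 = 8.8 mOsm/kg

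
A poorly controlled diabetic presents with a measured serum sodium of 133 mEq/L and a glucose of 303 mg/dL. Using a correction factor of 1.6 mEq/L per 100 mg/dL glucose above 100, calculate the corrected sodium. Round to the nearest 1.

136 mEq/L

Corrected Na = measured Na + 1.6 · (glucose − 100)/100
= 133 + 1.6 · (303 − 100)/100
= 133 + 3.2
= 136.2 mEq/L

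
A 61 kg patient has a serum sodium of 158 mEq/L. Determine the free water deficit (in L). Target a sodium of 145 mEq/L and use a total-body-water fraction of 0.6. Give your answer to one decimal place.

TBW = 0.6 · 61 = 36.6 L
Free water deficit = TBW · (Na/145 − 1)
= 36.6 · (158/145 − 1)
= 36.6 · 0.0897
= 3.28 L

3.3 L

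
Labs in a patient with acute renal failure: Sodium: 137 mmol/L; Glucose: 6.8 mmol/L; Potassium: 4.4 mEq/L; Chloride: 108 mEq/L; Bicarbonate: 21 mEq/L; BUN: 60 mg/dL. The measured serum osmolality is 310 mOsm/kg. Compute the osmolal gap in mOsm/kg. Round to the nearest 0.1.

Calculated osmolality = 2·Na + glucose + BUN/2.8
= 2·137 + 6.8 + 60/2.8
= 274 + 6.80 + 21.43
= 302.23 mOsm/kg ≈ 302.2 mOsm/kg
Osmolar gap = measured − calculated = 310 − 302.2 = 7.8 mOsm/kg

7.8 mOsm/kg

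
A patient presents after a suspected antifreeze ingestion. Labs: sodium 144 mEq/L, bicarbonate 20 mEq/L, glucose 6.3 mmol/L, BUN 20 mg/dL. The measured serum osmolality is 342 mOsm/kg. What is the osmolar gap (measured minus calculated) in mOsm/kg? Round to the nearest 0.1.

40.6 mOsm/kg

Calculated osmolality = 2·Na + glucose + BUN/2.8
= 2·144 + 6.3 + 20/2.8
= 288 + 6.30 + 7.14
= 301.44 mOsm/kg ≈ 301.4 mOsm/kg
Osmolar gap = measured − calculated = 342 − 301.4 = 40.6 mOsm/kg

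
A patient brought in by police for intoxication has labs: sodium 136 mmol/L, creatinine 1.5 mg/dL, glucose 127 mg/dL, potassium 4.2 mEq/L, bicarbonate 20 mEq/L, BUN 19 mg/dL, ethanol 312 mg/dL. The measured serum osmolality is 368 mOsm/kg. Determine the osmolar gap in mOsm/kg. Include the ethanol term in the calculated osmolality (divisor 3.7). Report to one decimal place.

Calculated osmolality = 2·Na + glucose/18 + BUN/2.8 + ethanol/3.7
= 2·136 + 127/18 + 19/2.8 + 312/3.7
= 272 + 7.06 + 6.79 + 84.32
= 370.17 mOsm/kg ≈ 370.2 mOsm/kg
Osmolar gap = measured − calculated = 368 − 370.2 = -2.2 mOsm/kg

-2.2 mOsm/kg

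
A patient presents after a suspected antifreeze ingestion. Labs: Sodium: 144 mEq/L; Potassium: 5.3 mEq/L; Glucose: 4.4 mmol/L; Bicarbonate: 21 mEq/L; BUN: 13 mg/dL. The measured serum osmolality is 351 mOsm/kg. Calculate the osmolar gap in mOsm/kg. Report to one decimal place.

Calculated osmolality = 2·Na + glucose + BUN/2.8
= 2·144 + 4.4 + 13/2.8
= 288 + 4.40 + 4.64
= 297.04 mOsm/kg ≈ 297.0 mOsm/kg
Osmolar gap = measured − calculated = 351 − 297.0 = 54.0 mOsm/kg

54.0 mOsm/kg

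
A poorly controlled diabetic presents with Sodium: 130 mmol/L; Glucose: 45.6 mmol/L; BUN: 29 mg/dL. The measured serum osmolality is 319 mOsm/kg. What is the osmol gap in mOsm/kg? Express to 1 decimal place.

Calculated osmolality = 2·Na + glucose + BUN/2.8
= 2·130 + 45.6 + 29/2.8
= 260 + 45.60 + 10.36
= 315.96 mOsm/kg ≈ 316.0 mOsm/kg
Osmolar gap = measured − calculated = 319 − 316.0 = 3.0 mOsm/kg

3.0 mOsm/kg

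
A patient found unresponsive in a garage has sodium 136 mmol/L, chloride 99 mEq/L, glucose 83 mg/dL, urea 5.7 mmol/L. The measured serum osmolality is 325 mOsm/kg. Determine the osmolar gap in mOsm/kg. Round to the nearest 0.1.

Calculated osmolality = 2·Na + glucose/18 + urea
= 2·136 + 83/18 + 5.7
= 272 + 4.61 + 5.70
= 282.31 mOsm/kg ≈ 282.3 mOsm/kg
Osmolar gap = measured − calculated = 325 − 282.3 = 42.7 mOsm/kg

42.7 mOsm/kg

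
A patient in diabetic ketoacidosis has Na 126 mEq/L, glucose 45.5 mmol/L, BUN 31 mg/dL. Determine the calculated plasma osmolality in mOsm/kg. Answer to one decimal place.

Calculated osmolality = 2·Na + glucose + BUN/2.8
= 2·126 + 45.5 + 31/2.8
= 252 + 45.50 + 11.07
= 308.57 mOsm/kg

308.6 mOsm/kg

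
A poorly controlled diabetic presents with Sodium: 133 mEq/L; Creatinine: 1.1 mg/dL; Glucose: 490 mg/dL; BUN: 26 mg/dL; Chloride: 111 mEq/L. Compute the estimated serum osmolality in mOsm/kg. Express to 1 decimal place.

302.5 mOsm/kg

Calculated osmolality = 2·Na + glucose/18 + BUN/2.8
= 2·133 + 490/18 + 26/2.8
= 266 + 27.22 + 9.29
= 302.51 mOsm/kg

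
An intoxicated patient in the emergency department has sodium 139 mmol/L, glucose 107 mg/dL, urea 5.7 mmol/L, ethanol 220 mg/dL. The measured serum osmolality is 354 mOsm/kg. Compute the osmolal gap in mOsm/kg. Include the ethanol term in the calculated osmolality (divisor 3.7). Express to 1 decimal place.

4.9 mOsm/kg

Calculated osmolality = 2·Na + glucose/18 + urea + ethanol/3.7
= 2·139 + 107/18 + 5.7 + 220/3.7
= 278 + 5.94 + 5.70 + 59.46
= 349.1 mOsm/kg ≈ 349.1 mOsm/kg
Osmolar gap = measured − calculated = 354 − 349.1 = 4.9 mOsm/kg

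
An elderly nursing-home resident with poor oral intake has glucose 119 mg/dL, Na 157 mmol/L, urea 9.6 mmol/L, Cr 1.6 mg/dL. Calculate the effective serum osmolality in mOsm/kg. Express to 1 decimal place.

320.6 mOsm/kg

Effective osmolality excludes urea (freely permeant across cell membranes):
2·Na + glucose/18
= 2·157 + 119/18
= 314 + 6.61
= 320.61 mOsm/kg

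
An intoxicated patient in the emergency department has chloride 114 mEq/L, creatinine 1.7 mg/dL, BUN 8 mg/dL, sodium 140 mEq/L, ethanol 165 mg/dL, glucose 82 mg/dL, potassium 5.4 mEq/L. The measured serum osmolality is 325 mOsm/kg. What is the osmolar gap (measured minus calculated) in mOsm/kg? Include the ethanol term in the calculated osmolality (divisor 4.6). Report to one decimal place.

Calculated osmolality = 2·Na + glucose/18 + BUN/2.8 + ethanol/4.6
= 2·140 + 82/18 + 8/2.8 + 165/4.6
= 280 + 4.56 + 2.86 + 35.87
= 323.29 mOsm/kg ≈ 323.3 mOsm/kg
Osmolar gap = measured − calculated = 325 − 323.3 = 1.7 mOsm/kg

1.7 mOsm/kg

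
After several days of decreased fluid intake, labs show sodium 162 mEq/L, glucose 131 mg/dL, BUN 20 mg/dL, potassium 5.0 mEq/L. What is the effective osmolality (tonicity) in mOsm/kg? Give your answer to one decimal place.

331.3 mOsm/kg

Effective osmolality excludes urea (freely permeant across cell membranes):
2·Na + glucose/18
= 2·162 + 131/18
= 324 + 7.28
= 331.28 mOsm/kg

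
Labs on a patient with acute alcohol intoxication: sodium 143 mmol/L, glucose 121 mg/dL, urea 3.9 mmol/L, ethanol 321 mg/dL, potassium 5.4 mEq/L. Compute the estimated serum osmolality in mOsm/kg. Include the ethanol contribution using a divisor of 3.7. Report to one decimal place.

Calculated osmolality = 2·Na + glucose/18 + urea + ethanol/3.7
= 2·143 + 121/18 + 3.9 + 321/3.7
= 286 + 6.72 + 3.90 + 86.76
= 383.38 mOsm/kg

383.4 mOsm/kg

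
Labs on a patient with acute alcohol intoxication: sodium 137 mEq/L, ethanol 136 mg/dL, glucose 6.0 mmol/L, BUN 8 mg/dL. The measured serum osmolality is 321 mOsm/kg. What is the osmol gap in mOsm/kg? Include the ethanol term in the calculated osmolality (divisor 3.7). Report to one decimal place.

Calculated osmolality = 2·Na + glucose + BUN/2.8 + ethanol/3.7
= 2·137 + 6 + 8/2.8 + 136/3.7
= 274 + 6 + 2.86 + 36.76
= 319.62 mOsm/kg ≈ 319.6 mOsm/kg
Osmolar gap = measured − calculated = 321 − 319.6 = 1.4 mOsm/kg

1.4 mOsm/kg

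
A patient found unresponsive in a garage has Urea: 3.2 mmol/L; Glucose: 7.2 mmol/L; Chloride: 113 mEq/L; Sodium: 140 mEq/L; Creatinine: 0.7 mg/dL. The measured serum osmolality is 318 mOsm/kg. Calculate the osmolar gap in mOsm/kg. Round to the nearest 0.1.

27.6 mOsm/kg

Calculated osmolality = 2·Na + glucose + urea
= 2·140 + 7.2 + 3.2
= 280 + 7.20 + 3.20
= 290.4 mOsm/kg ≈ 290.4 mOsm/kg
Osmolar gap = measured − calculated = 318 − 290.4 = 27.6 mOsm/kg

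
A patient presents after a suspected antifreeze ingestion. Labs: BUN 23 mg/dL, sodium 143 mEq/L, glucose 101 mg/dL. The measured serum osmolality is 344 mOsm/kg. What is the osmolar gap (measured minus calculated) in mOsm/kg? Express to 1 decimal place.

Calculated osmolality = 2·Na + glucose/18 + BUN/2.8
= 2·143 + 101/18 + 23/2.8
= 286 + 5.61 + 8.21
= 299.82 mOsm/kg ≈ 299.8 mOsm/kg
Osmolar gap = measured − calculated = 344 − 299.8 = 44.2 mOsm/kg

44.2 mOsm/kg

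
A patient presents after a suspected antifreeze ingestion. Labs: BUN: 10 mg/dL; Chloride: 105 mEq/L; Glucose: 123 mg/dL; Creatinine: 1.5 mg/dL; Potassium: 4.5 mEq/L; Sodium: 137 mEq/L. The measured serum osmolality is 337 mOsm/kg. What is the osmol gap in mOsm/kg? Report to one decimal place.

52.6 mOsm/kg

Calculated osmolality = 2·Na + glucose/18 + BUN/2.8
= 2·137 + 123/18 + 10/2.8
= 274 + 6.83 + 3.57
= 284.4 mOsm/kg ≈ 284.4 mOsm/kg
Osmolar gap = measured − calculated = 337 − 284.4 = 52.6 mOsm/kg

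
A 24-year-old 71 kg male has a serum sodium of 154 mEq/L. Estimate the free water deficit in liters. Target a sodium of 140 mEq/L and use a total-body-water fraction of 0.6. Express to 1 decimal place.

4.3 L

TBW = 0.6 · 71 = 42.6 L
Free water deficit = TBW · (Na/140 − 1)
= 42.6 · (154/140 − 1)
= 42.6 · 0.1
= 4.26 L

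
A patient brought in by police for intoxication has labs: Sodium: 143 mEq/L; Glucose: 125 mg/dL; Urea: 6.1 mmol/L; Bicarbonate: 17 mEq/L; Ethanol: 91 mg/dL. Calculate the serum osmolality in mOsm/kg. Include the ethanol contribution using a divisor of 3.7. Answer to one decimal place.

Calculated osmolality = 2·Na + glucose/18 + urea + ethanol/3.7
= 2·143 + 125/18 + 6.1 + 91/3.7
= 286 + 6.94 + 6.10 + 24.59
= 323.63 mOsm/kg

323.6 mOsm/kg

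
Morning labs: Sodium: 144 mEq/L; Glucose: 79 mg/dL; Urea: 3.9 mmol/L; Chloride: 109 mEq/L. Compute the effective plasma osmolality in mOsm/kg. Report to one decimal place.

292.4 mOsm/kg

Effective osmolality excludes urea (freely permeant across cell membranes):
2·Na + glucose/18
= 2·144 + 79/18
= 288 + 4.39
= 292.39 mOsm/kg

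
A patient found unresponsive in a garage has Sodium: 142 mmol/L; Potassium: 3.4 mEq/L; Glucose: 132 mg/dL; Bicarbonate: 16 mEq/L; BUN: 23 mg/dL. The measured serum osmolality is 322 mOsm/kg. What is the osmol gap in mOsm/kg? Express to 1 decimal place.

22.5 mOsm/kg

Calculated osmolality = 2·Na + glucose/18 + BUN/2.8
= 2·142 + 132/18 + 23/2.8
= 284 + 7.33 + 8.21
= 299.54 mOsm/kg ≈ 299.5 mOsm/kg
Osmolar gap = measured − calculated = 322 − 299.5 = 22.5 mOsm/kg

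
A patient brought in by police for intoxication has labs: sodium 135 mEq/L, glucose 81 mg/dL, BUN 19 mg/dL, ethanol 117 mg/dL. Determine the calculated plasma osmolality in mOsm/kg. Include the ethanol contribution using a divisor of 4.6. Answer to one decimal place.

306.7 mOsm/kg

Calculated osmolality = 2·Na + glucose/18 + BUN/2.8 + ethanol/4.6
= 2·135 + 81/18 + 19/2.8 + 117/4.6
= 270 + 4.50 + 6.79 + 25.43
= 306.72 mOsm/kg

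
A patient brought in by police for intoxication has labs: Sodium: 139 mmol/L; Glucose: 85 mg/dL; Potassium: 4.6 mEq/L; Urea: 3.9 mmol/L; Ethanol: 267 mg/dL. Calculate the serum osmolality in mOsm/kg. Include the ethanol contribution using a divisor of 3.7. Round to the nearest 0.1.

Calculated osmolality = 2·Na + glucose/18 + urea + ethanol/3.7
= 2·139 + 85/18 + 3.9 + 267/3.7
= 278 + 4.72 + 3.90 + 72.16
= 358.78 mOsm/kg

358.8 mOsm/kg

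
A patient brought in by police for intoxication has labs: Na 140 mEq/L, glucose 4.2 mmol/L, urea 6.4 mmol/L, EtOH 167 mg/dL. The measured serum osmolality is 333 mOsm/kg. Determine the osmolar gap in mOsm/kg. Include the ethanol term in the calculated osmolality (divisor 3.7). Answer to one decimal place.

Calculated osmolality = 2·Na + glucose + urea + ethanol/3.7
= 2·140 + 4.2 + 6.4 + 167/3.7
= 280 + 4.20 + 6.40 + 45.14
= 335.74 mOsm/kg ≈ 335.7 mOsm/kg
Osmolar gap = measured − calculated = 333 − 335.7 = -2.7 mOsm/kg

-2.7 mOsm/kg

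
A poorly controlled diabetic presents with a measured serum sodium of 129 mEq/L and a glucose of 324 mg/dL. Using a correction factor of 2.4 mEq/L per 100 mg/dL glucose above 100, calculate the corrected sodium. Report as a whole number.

Corrected Na = measured Na + 2.4 · (glucose − 100)/100
= 129 + 2.4 · (324 − 100)/100
= 129 + 5.4
= 134.4 mEq/L

134 mEq/L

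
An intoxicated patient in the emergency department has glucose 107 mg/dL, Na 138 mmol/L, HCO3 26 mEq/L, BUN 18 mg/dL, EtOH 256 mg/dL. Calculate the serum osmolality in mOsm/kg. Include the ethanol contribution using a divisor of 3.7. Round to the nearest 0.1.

Calculated osmolality = 2·Na + glucose/18 + BUN/2.8 + ethanol/3.7
= 2·138 + 107/18 + 18/2.8 + 256/3.7
= 276 + 5.94 + 6.43 + 69.19
= 357.56 mOsm/kg

357.6 mOsm/kg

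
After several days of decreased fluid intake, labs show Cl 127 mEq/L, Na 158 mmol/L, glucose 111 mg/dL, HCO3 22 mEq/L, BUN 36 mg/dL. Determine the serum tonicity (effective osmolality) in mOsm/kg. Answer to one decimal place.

322.2 mOsm/kg

Effective osmolality excludes urea (freely permeant across cell membranes):
2·Na + glucose/18
= 2·158 + 111/18
= 316 + 6.17
= 322.17 mOsm/kg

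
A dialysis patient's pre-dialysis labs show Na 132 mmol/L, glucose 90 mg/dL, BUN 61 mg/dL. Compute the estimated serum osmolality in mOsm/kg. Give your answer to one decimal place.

290.8 mOsm/kg

Calculated osmolality = 2·Na + glucose/18 + BUN/2.8
= 2·132 + 90/18 + 61/2.8
= 264 + 5 + 21.79
= 290.79 mOsm/kg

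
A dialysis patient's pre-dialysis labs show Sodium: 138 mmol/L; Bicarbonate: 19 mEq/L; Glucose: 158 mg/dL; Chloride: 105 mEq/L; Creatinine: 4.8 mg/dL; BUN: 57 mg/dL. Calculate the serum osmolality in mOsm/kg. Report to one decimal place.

Calculated osmolality = 2·Na + glucose/18 + BUN/2.8
= 2·138 + 158/18 + 57/2.8
= 276 + 8.78 + 20.36
= 305.14 mOsm/kg

305.1 mOsm/kg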